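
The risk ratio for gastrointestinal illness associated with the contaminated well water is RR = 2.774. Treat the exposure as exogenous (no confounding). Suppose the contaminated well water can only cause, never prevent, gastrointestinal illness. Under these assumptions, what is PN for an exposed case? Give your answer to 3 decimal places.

PN ≈ 0.640

Under exogeneity and monotonicity, PN = (RR − 1) / RR = 1 − 1/RR.
PN = (2.774 − 1) / 2.774 = 1.774 / 2.774 ≈ 0.6395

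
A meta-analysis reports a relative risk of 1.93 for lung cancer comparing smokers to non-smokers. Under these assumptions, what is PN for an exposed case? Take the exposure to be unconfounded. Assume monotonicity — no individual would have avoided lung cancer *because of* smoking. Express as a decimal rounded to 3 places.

Under exogeneity and monotonicity, PN = (RR − 1) / RR = 1 − 1/RR.
PN = (1.93 − 1) / 1.93 = 0.93 / 1.93 ≈ 0.4819

PN ≈ 0.482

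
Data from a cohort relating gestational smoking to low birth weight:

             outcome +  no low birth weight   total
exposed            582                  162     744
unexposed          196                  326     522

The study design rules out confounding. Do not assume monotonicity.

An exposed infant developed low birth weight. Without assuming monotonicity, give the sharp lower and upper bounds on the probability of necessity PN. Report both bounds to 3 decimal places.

p₁ = P(outcome | exposed) = 582/744 = 0.78226
p₀ = P(outcome | unexposed) = 196/522 = 0.37548
Under exogeneity alone the bounds on PN are max{0,(p₁−p₀)/p₁} ≤ PN ≤ min{1,(1−p₀)/p₁}.
  lower = (p₁ − p₀)/p₁ = 0.40678 / 0.78226 ≈ 0.5200
  upper = min{1, (1 − p₀)/p₁} = 0.62452 / 0.78226 ≈ 0.7984

0.520 ≤ PN ≤ 0.798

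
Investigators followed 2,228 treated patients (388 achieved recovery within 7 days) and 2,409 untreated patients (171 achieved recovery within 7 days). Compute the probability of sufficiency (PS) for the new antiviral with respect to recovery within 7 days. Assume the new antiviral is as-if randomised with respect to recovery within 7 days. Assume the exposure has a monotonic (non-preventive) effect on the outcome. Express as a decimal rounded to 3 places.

p₁ = P(outcome | exposed) = 388/2228 = 0.17415
p₀ = P(outcome | unexposed) = 171/2409 = 0.070984
Under exogeneity and monotonicity, PS = (p₁ − p₀) / (1 − p₀).
PS = (0.17415 − 0.070984) / (1 − 0.070984) = 0.10316 / 0.92902 ≈ 0.1110

PS ≈ 0.111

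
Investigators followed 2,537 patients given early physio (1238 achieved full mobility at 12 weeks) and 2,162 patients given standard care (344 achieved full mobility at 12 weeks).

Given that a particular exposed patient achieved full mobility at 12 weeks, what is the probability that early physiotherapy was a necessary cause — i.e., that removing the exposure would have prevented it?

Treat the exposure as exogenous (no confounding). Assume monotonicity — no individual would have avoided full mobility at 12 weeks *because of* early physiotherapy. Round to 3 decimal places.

p₁ = P(outcome | exposed) = 1238/2537 = 0.48798
p₀ = P(outcome | unexposed) = 344/2162 = 0.15911
Under exogeneity and monotonicity, PN = (p₁ − p₀) / p₁.
PN = (0.48798 − 0.15911) / 0.48798 = 0.32887 / 0.48798 ≈ 0.6739

PN ≈ 0.674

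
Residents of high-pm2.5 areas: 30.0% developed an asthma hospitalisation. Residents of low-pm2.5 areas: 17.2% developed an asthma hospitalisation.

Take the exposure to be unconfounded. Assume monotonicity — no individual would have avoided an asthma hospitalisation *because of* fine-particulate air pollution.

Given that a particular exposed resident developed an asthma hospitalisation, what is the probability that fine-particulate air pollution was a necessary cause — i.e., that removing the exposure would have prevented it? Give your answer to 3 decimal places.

PN ≈ 0.427

p₁ = 0.3, p₀ = 0.172.
Under exogeneity and monotonicity, PN = (p₁ − p₀) / p₁.
PN = (0.3 − 0.172) / 0.3 = 0.128 / 0.3 ≈ 0.4267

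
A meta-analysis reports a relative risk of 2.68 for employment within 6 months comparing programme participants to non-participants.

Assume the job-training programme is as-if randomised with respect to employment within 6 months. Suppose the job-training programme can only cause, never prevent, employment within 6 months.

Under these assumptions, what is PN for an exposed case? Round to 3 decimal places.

PN ≈ 0.627

Under exogeneity and monotonicity, PN = (RR − 1) / RR = 1 − 1/RR.
PN = (2.68 − 1) / 2.68 = 1.68 / 2.68 ≈ 0.6269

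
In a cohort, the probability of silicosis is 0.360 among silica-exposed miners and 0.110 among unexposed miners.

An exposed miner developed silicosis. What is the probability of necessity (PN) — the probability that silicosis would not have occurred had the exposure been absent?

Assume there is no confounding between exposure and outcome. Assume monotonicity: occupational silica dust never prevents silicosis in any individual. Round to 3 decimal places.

Let p₁ = 0.36, p₀ = 0.11.
Under exogeneity and monotonicity, PN = (p₁ − p₀) / p₁.
PN = (0.36 − 0.11) / 0.36 = 0.25 / 0.36 ≈ 0.6944

PN ≈ 0.694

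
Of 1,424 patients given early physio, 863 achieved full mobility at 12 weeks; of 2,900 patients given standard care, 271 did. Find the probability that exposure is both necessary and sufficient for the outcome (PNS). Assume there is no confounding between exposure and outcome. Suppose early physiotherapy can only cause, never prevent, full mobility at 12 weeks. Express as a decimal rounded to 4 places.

PNS ≈ 0.5126

p₁ = P(outcome | exposed) = 863/1424 = 0.60604
p₀ = P(outcome | unexposed) = 271/2900 = 0.093448
Under exogeneity and monotonicity, PNS = p₁ − p₀.
PNS = 0.60604 − 0.093448 = 0.51259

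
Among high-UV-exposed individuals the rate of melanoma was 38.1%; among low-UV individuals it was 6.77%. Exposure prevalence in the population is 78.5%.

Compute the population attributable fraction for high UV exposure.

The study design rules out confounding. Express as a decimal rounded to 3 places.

PAF ≈ 0.784

p₁ = 0.381, p₀ = 0.0677.
Overall risk P(Y=1) = π·p₁ + (1−π)·p₀ = 0.785×0.381 + 0.215×0.0677 = 0.31364.
Under exogeneity, PAF = [P(Y=1) − p₀] / P(Y=1).
PAF = (0.31364 − 0.0677) / 0.31364 ≈ 0.7841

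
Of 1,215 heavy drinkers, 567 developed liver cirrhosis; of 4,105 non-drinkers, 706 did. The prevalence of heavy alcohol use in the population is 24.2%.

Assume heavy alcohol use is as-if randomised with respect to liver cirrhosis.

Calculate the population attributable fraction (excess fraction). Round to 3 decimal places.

p₁ = P(outcome | exposed) = 567/1215 = 0.46667
p₀ = P(outcome | unexposed) = 706/4105 = 0.17199
Overall risk P(Y=1) = π·p₁ + (1−π)·p₀ = 0.242×0.46667 + 0.758×0.17199 = 0.2433.
Under exogeneity, PAF = [P(Y=1) − p₀] / P(Y=1).
PAF = (0.2433 − 0.17199) / 0.2433 ≈ 0.2931

PAF ≈ 0.293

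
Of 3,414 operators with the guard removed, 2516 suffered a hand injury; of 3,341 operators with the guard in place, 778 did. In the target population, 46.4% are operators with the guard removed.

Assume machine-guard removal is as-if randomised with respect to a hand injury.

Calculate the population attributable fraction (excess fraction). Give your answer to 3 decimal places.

p₁ = P(outcome | exposed) = 2516/3414 = 0.73697
p₀ = P(outcome | unexposed) = 778/3341 = 0.23286
Overall risk P(Y=1) = π·p₁ + (1−π)·p₀ = 0.464×0.73697 + 0.536×0.23286 = 0.46677.
Under exogeneity, PAF = [P(Y=1) − p₀] / P(Y=1).
PAF = (0.46677 − 0.23286) / 0.46677 ≈ 0.5011

PAF ≈ 0.501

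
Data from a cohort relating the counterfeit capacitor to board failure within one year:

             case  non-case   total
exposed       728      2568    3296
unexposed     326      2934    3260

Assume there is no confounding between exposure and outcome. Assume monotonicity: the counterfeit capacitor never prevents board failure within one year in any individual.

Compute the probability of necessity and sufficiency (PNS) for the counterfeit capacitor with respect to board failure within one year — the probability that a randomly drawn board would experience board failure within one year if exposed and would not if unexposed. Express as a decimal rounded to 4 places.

PNS ≈ 0.1209

p₁ = P(outcome | exposed) = 728/3296 = 0.22087
p₀ = P(outcome | unexposed) = 326/3260 = 0.1
Under exogeneity and monotonicity, PNS = p₁ − p₀.
PNS = 0.22087 − 0.1 = 0.12087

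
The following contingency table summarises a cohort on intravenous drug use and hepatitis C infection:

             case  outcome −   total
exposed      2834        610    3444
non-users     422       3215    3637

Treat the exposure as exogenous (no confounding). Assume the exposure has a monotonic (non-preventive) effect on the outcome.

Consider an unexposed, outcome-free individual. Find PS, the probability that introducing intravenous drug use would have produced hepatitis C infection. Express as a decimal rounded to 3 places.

PS ≈ 0.800

p₁ = P(outcome | exposed) = 2834/3444 = 0.82288
p₀ = P(outcome | unexposed) = 422/3637 = 0.11603
Under exogeneity and monotonicity, PS = (p₁ − p₀)/(1 − p₀).
PS = (0.82288 − 0.11603) / 0.88397 ≈ 0.7996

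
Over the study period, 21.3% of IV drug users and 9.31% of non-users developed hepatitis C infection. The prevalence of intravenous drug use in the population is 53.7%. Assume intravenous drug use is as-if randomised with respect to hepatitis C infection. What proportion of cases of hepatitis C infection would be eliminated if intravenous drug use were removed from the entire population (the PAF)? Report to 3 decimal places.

p₁ = 0.213, p₀ = 0.0931.
Overall risk P(Y=1) = π·p₁ + (1−π)·p₀ = 0.537×0.213 + 0.463×0.0931 = 0.15749.
Under exogeneity, PAF = [P(Y=1) − p₀] / P(Y=1).
PAF = (0.15749 − 0.0931) / 0.15749 ≈ 0.4088

PAF ≈ 0.409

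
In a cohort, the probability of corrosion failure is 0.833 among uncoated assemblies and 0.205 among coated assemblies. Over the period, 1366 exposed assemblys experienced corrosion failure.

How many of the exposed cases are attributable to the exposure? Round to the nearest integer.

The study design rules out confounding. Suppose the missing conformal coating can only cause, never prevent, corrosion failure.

about 1030 cases

Let p₁ = 0.833, p₀ = 0.205.
PN = (p₁ − p₀)/p₁ = (0.833 − 0.205) / 0.833 ≈ 0.75390.
Attributable cases ≈ PN × (exposed cases) = 0.75390 × 1366 ≈ 1029.83.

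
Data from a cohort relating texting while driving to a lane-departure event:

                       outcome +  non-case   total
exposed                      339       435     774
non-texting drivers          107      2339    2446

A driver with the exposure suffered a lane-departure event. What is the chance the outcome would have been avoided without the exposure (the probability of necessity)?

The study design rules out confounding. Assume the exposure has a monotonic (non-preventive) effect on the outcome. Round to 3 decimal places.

p₁ = P(outcome | exposed) = 339/774 = 0.43798
p₀ = P(outcome | unexposed) = 107/2446 = 0.043745
Under exogeneity and monotonicity, PN = (p₁ − p₀)/p₁.
PN = (0.43798 − 0.043745) / 0.43798 ≈ 0.9001

PN ≈ 0.900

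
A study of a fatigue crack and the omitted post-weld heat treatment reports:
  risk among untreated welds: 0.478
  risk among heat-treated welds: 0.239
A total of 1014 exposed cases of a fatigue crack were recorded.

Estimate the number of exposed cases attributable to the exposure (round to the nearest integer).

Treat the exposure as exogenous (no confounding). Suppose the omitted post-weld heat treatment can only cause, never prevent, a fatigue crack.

about 507 cases

Let p₁ = 0.478, p₀ = 0.239.
PN = (p₁ − p₀)/p₁ = (0.478 − 0.239) / 0.478 ≈ 0.50000.
Attributable cases ≈ PN × (exposed cases) = 0.50000 × 1014 ≈ 507.00.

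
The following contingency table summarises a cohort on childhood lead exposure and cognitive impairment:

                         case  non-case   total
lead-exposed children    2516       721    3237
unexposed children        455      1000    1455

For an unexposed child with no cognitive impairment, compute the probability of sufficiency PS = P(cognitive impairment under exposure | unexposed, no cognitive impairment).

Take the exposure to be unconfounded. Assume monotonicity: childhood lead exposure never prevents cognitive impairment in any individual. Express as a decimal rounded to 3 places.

PS ≈ 0.676

p₁ = P(outcome | exposed) = 2516/3237 = 0.77726
p₀ = P(outcome | unexposed) = 455/1455 = 0.31271
Under exogeneity and monotonicity, PS = (p₁ − p₀)/(1 − p₀).
PS = (0.77726 − 0.31271) / 0.68729 ≈ 0.6759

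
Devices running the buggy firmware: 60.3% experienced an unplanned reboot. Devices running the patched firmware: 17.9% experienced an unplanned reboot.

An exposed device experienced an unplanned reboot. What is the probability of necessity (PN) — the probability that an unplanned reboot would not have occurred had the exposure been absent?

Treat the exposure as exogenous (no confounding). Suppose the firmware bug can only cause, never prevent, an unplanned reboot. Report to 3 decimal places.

PN ≈ 0.703

p₁ = 0.603, p₀ = 0.179.
Under exogeneity and monotonicity, PN = (p₁ − p₀) / p₁.
PN = (0.603 − 0.179) / 0.603 = 0.424 / 0.603 ≈ 0.7032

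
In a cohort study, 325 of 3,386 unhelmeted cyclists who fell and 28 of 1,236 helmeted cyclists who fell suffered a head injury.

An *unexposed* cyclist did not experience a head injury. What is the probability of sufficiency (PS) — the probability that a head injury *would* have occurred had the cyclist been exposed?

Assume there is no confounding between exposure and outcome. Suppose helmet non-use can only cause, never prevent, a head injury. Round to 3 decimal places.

PS ≈ 0.075

p₁ = P(outcome | exposed) = 325/3386 = 0.095983
p₀ = P(outcome | unexposed) = 28/1236 = 0.022654
Under exogeneity and monotonicity, PS = (p₁ − p₀) / (1 − p₀).
PS = (0.095983 − 0.022654) / (1 − 0.022654) = 0.07333 / 0.97735 ≈ 0.0750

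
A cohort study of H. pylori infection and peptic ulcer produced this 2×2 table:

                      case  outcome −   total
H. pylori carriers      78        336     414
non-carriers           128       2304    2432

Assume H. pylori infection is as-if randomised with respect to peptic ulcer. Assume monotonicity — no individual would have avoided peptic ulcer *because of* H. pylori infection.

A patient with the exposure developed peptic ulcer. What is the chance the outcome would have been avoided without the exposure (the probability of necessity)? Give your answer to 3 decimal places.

PN ≈ 0.721

p₁ = P(outcome | exposed) = 78/414 = 0.18841
p₀ = P(outcome | unexposed) = 128/2432 = 0.052632
Under exogeneity and monotonicity, PN = (p₁ − p₀)/p₁.
PN = (0.18841 − 0.052632) / 0.18841 ≈ 0.7206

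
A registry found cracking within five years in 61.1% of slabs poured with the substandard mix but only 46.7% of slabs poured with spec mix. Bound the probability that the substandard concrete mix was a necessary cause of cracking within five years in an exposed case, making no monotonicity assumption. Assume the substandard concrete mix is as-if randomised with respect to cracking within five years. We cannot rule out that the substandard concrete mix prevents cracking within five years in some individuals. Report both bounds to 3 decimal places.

0.236 ≤ PN ≤ 0.872

p₁ = 0.611, p₀ = 0.467.
Under exogeneity alone the bounds on PN are max{0,(p₁−p₀)/p₁} ≤ PN ≤ min{1,(1−p₀)/p₁}.
  lower = (p₁ − p₀)/p₁ = 0.144 / 0.611 ≈ 0.2357
  upper = min{1, (1 − p₀)/p₁} = 0.533 / 0.611 ≈ 0.8723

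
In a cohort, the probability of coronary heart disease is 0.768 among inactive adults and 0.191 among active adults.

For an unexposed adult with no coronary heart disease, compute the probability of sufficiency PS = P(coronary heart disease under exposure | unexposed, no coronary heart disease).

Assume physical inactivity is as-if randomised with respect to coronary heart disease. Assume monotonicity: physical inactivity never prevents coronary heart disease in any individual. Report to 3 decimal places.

PS ≈ 0.713

Let p₁ = 0.768, p₀ = 0.191.
Under exogeneity and monotonicity, PS = (p₁ − p₀) / (1 − p₀).
PS = (0.768 − 0.191) / (1 − 0.191) = 0.577 / 0.809 ≈ 0.7132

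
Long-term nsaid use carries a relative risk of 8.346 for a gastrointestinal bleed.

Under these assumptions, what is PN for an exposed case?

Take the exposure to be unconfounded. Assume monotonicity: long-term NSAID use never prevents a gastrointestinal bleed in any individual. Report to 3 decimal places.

Under exogeneity and monotonicity, PN = (RR − 1) / RR = 1 − 1/RR.
PN = (8.346 − 1) / 8.346 = 7.346 / 8.346 ≈ 0.8802

PN ≈ 0.880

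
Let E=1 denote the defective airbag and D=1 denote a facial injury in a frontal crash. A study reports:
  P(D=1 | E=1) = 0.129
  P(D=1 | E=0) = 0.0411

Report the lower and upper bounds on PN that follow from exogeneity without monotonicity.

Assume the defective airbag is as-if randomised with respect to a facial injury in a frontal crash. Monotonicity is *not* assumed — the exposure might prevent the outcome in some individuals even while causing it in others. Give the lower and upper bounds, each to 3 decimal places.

0.681 ≤ PN ≤ 1.000

Let p₁ = 0.129, p₀ = 0.0411.
Under exogeneity alone the bounds on PN are max{0,(p₁−p₀)/p₁} ≤ PN ≤ min{1,(1−p₀)/p₁}.
  lower = (p₁ − p₀)/p₁ = 0.0879 / 0.129 ≈ 0.6814
  upper = min{1, (1 − p₀)/p₁} = 0.9589 / 0.129 ≈ 7.4333 → capped at 1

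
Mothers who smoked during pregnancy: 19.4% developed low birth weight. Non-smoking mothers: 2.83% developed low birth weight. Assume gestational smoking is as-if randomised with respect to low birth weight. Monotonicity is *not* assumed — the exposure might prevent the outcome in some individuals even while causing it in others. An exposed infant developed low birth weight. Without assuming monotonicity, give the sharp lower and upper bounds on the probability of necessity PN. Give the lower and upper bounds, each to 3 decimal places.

0.854 ≤ PN ≤ 1.000

p₁ = 0.194, p₀ = 0.0283.
Under exogeneity alone the bounds on PN are max{0,(p₁−p₀)/p₁} ≤ PN ≤ min{1,(1−p₀)/p₁}.
  lower = (p₁ − p₀)/p₁ = 0.1657 / 0.194 ≈ 0.8541
  upper = min{1, (1 − p₀)/p₁} = 0.9717 / 0.194 ≈ 5.0088 → capped at 1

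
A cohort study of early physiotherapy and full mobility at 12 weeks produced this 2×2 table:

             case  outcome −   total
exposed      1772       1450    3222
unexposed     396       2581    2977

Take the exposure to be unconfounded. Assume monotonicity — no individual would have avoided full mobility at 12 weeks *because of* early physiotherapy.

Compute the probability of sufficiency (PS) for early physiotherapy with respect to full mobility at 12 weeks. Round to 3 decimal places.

p₁ = P(outcome | exposed) = 1772/3222 = 0.54997
p₀ = P(outcome | unexposed) = 396/2977 = 0.13302
Under exogeneity and monotonicity, PS = (p₁ − p₀) / (1 − p₀).
PS = (0.54997 − 0.13302) / (1 − 0.13302) = 0.41695 / 0.86698 ≈ 0.4809

PS ≈ 0.481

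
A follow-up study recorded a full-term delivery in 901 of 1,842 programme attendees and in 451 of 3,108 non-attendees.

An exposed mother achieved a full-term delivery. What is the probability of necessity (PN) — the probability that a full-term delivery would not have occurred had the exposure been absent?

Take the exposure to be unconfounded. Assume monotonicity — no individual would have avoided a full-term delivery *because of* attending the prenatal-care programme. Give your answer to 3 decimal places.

PN ≈ 0.703

p₁ = P(outcome | exposed) = 901/1842 = 0.48914
p₀ = P(outcome | unexposed) = 451/3108 = 0.14511
Under exogeneity and monotonicity, PN = (p₁ − p₀) / p₁.
PN = (0.48914 − 0.14511) / 0.48914 = 0.34403 / 0.48914 ≈ 0.7033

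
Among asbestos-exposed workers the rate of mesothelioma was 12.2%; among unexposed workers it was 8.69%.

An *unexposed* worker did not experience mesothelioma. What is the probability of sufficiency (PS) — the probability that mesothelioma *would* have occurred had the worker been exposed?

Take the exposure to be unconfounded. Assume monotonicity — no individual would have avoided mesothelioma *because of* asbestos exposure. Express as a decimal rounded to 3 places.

p₁ = 0.122, p₀ = 0.0869.
Under exogeneity and monotonicity, PS = (p₁ − p₀) / (1 − p₀).
PS = (0.122 − 0.0869) / (1 − 0.0869) = 0.0351 / 0.9131 ≈ 0.0384

PS ≈ 0.038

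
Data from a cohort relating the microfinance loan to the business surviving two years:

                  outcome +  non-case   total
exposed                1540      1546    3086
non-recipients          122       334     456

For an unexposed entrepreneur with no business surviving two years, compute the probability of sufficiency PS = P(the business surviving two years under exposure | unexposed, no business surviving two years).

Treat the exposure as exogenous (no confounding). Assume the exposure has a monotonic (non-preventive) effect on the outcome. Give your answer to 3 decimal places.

PS ≈ 0.316

p₁ = P(outcome | exposed) = 1540/3086 = 0.49903
p₀ = P(outcome | unexposed) = 122/456 = 0.26754
Under exogeneity and monotonicity, PS = (p₁ − p₀) / (1 − p₀).
PS = (0.49903 − 0.26754) / (1 − 0.26754) = 0.23148 / 0.73246 ≈ 0.3160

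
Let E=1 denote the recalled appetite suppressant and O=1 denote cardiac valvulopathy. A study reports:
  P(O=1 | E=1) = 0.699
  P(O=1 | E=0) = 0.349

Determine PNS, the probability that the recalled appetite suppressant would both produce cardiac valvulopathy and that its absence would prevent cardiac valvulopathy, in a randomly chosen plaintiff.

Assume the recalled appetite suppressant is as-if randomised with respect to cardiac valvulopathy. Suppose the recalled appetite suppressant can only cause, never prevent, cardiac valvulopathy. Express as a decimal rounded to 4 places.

PNS ≈ 0.3500

Let p₁ = 0.699, p₀ = 0.349.
Under exogeneity and monotonicity, PNS = p₁ − p₀.
PNS = 0.699 − 0.349 = 0.35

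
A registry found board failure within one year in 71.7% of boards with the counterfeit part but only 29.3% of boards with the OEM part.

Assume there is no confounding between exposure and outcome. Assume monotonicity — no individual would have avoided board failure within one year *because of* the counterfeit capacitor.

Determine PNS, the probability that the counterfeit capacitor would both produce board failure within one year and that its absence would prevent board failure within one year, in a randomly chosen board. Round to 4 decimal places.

p₁ = 0.717, p₀ = 0.293.
Under exogeneity and monotonicity, PNS = p₁ − p₀.
PNS = 0.717 − 0.293 = 0.424

PNS ≈ 0.4240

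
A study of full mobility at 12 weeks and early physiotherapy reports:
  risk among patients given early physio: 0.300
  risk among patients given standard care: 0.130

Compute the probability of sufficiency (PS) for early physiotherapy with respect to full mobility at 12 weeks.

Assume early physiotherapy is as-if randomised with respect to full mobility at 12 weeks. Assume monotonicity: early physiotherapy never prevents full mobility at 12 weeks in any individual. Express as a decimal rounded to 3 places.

Let p₁ = 0.3, p₀ = 0.13.
Under exogeneity and monotonicity, PS = (p₁ − p₀) / (1 − p₀).
PS = (0.3 − 0.13) / (1 − 0.13) = 0.17 / 0.87 ≈ 0.1954

PS ≈ 0.195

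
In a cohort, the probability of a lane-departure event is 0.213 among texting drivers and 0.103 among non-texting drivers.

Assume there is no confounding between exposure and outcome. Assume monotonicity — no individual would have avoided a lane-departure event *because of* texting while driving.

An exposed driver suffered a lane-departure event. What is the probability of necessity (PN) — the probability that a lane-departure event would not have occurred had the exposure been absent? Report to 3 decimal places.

PN ≈ 0.516

Let p₁ = 0.213, p₀ = 0.103.
Under exogeneity and monotonicity, PN = (p₁ − p₀) / p₁.
PN = (0.213 − 0.103) / 0.213 = 0.11 / 0.213 ≈ 0.5164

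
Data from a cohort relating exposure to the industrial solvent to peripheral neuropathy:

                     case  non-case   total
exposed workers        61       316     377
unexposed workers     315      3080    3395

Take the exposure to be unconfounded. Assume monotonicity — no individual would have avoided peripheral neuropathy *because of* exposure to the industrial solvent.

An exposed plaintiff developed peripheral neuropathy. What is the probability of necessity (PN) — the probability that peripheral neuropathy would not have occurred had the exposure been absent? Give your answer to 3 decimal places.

p₁ = P(outcome | exposed) = 61/377 = 0.1618
p₀ = P(outcome | unexposed) = 315/3395 = 0.092784
Under exogeneity and monotonicity, PN = (p₁ − p₀) / p₁.
PN = (0.1618 − 0.092784) / 0.1618 = 0.06902 / 0.1618 ≈ 0.4266

PN ≈ 0.427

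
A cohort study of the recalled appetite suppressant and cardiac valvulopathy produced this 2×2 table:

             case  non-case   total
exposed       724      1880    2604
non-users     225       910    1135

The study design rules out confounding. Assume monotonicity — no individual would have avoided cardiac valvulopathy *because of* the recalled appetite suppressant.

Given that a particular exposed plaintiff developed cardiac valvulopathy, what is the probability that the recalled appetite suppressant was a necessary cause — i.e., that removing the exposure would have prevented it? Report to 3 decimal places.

PN ≈ 0.287

p₁ = P(outcome | exposed) = 724/2604 = 0.27803
p₀ = P(outcome | unexposed) = 225/1135 = 0.19824
Under exogeneity and monotonicity, PN = (p₁ − p₀) / p₁.
PN = (0.27803 − 0.19824) / 0.27803 = 0.079796 / 0.27803 ≈ 0.2870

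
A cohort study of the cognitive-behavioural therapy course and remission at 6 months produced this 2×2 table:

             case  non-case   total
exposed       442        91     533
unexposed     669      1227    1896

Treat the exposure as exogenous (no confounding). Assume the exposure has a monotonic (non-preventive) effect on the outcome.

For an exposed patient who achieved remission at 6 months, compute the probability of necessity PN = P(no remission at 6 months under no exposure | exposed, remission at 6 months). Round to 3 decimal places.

p₁ = P(outcome | exposed) = 442/533 = 0.82927
p₀ = P(outcome | unexposed) = 669/1896 = 0.35285
Under exogeneity and monotonicity, PN = (p₁ − p₀)/p₁.
PN = (0.82927 − 0.35285) / 0.82927 ≈ 0.5745

PN ≈ 0.575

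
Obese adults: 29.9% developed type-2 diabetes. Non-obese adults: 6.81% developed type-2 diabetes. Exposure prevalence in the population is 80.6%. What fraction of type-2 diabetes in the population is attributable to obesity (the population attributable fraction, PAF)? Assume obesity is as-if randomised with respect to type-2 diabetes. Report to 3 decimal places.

PAF ≈ 0.732

p₁ = 0.299, p₀ = 0.0681.
Overall risk P(Y=1) = π·p₁ + (1−π)·p₀ = 0.806×0.299 + 0.194×0.0681 = 0.25421.
Under exogeneity, PAF = [P(Y=1) − p₀] / P(Y=1).
PAF = (0.25421 − 0.0681) / 0.25421 ≈ 0.7321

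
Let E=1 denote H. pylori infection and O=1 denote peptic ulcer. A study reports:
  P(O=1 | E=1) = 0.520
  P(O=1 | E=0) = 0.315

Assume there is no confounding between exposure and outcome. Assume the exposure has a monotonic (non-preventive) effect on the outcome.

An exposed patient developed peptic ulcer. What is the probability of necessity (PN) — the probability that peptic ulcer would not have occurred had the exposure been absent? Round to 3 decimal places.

Let p₁ = 0.52, p₀ = 0.315.
Under exogeneity and monotonicity, PN = (p₁ − p₀) / p₁.
PN = (0.52 − 0.315) / 0.52 = 0.205 / 0.52 ≈ 0.3942

PN ≈ 0.394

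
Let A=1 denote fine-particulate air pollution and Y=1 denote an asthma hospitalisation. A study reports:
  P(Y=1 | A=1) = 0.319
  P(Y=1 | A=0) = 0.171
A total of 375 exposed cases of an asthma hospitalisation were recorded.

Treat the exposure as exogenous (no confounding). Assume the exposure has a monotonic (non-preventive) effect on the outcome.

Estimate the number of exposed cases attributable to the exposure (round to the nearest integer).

about 174 cases

Let p₁ = 0.319, p₀ = 0.171.
PN = (p₁ − p₀)/p₁ = (0.319 − 0.171) / 0.319 ≈ 0.46395.
Attributable cases ≈ PN × (exposed cases) = 0.46395 × 375 ≈ 173.98.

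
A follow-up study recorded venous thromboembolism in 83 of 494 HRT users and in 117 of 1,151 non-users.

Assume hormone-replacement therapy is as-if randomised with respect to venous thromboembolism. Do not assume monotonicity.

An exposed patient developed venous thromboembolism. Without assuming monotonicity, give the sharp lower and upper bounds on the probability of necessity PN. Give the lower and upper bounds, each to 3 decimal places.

0.395 ≤ PN ≤ 1.000

p₁ = P(outcome | exposed) = 83/494 = 0.16802
p₀ = P(outcome | unexposed) = 117/1151 = 0.10165
Under exogeneity alone the bounds on PN are max{0,(p₁−p₀)/p₁} ≤ PN ≤ min{1,(1−p₀)/p₁}.
  lower = (p₁ − p₀)/p₁ = 0.066365 / 0.16802 ≈ 0.3950
  upper = min{1, (1 − p₀)/p₁} = 0.89835 / 0.16802 ≈ 5.3468 → capped at 1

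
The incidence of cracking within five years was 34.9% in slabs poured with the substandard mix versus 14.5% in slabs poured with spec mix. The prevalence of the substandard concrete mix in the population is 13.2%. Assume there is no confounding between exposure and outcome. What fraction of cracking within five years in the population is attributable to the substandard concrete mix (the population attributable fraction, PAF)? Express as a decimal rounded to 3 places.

PAF ≈ 0.157

p₁ = 0.349, p₀ = 0.145.
Overall risk P(Y=1) = π·p₁ + (1−π)·p₀ = 0.132×0.349 + 0.868×0.145 = 0.17193.
Under exogeneity, PAF = [P(Y=1) − p₀] / P(Y=1).
PAF = (0.17193 − 0.145) / 0.17193 ≈ 0.1566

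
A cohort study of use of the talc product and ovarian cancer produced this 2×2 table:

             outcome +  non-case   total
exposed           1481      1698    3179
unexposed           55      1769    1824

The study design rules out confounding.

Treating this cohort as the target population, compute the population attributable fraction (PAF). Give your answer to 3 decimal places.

PAF ≈ 0.902

p₁ = P(outcome | exposed) = 1481/3179 = 0.46587
p₀ = P(outcome | unexposed) = 55/1824 = 0.030154
Exposure prevalence π = 3179/5003 = 0.63542; overall risk P(Y=1) = 0.30702.
Under exogeneity, PAF = [P(Y=1) − p₀]/P(Y=1).
PAF = (0.30702 − 0.030154) / 0.30702 ≈ 0.9018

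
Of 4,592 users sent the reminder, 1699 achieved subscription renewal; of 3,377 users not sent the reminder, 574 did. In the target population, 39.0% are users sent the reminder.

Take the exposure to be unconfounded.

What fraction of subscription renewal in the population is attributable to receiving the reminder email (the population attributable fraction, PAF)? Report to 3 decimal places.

p₁ = P(outcome | exposed) = 1699/4592 = 0.36999
p₀ = P(outcome | unexposed) = 574/3377 = 0.16997
Overall risk P(Y=1) = π·p₁ + (1−π)·p₀ = 0.39×0.36999 + 0.61×0.16997 = 0.24798.
Under exogeneity, PAF = [P(Y=1) − p₀] / P(Y=1).
PAF = (0.24798 − 0.16997) / 0.24798 ≈ 0.3146

PAF ≈ 0.315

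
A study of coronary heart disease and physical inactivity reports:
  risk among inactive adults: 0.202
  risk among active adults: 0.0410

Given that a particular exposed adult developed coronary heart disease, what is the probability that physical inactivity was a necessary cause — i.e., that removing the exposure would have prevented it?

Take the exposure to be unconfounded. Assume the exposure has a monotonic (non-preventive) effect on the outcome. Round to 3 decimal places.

PN ≈ 0.797

Let p₁ = 0.202, p₀ = 0.041.
Under exogeneity and monotonicity, PN = (p₁ − p₀) / p₁.
PN = (0.202 − 0.041) / 0.202 = 0.161 / 0.202 ≈ 0.7970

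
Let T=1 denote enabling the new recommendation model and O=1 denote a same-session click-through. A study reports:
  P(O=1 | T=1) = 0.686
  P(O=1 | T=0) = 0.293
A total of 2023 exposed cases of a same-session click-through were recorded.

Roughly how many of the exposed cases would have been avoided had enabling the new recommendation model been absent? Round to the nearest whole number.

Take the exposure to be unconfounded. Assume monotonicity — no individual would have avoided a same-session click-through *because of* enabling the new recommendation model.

about 1159 cases

Let p₁ = 0.686, p₀ = 0.293.
PN = (p₁ − p₀)/p₁ = (0.686 − 0.293) / 0.686 ≈ 0.57289.
Attributable cases ≈ PN × (exposed cases) = 0.57289 × 2023 ≈ 1158.95.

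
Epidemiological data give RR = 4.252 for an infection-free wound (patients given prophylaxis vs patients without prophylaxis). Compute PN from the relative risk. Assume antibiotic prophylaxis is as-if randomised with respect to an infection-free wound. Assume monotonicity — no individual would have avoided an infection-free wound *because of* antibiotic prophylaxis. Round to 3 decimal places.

Under exogeneity and monotonicity, PN = (RR − 1) / RR = 1 − 1/RR.
PN = (4.252 − 1) / 4.252 = 3.252 / 4.252 ≈ 0.7648

PN ≈ 0.765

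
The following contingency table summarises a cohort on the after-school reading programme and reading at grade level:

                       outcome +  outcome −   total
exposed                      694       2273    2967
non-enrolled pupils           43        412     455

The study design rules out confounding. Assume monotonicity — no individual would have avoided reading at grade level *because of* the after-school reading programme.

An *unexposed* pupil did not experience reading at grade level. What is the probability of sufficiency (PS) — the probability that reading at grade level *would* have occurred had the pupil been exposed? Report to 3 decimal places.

p₁ = P(outcome | exposed) = 694/2967 = 0.23391
p₀ = P(outcome | unexposed) = 43/455 = 0.094505
Under exogeneity and monotonicity, PS = (p₁ − p₀)/(1 − p₀).
PS = (0.23391 − 0.094505) / 0.90549 ≈ 0.1539

PS ≈ 0.154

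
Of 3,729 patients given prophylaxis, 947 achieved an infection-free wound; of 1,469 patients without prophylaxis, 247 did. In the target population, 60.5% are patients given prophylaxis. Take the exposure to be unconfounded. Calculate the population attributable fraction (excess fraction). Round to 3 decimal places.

p₁ = P(outcome | exposed) = 947/3729 = 0.25396
p₀ = P(outcome | unexposed) = 247/1469 = 0.16814
Overall risk P(Y=1) = π·p₁ + (1−π)·p₀ = 0.605×0.25396 + 0.395×0.16814 = 0.22006.
Under exogeneity, PAF = [P(Y=1) − p₀] / P(Y=1).
PAF = (0.22006 − 0.16814) / 0.22006 ≈ 0.2359

PAF ≈ 0.236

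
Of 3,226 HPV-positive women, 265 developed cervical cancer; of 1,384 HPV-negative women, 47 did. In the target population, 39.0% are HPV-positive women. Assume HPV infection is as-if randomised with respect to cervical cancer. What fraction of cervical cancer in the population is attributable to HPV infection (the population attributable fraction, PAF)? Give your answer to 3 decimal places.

PAF ≈ 0.356

p₁ = P(outcome | exposed) = 265/3226 = 0.082145
p₀ = P(outcome | unexposed) = 47/1384 = 0.03396
Overall risk P(Y=1) = π·p₁ + (1−π)·p₀ = 0.39×0.082145 + 0.61×0.03396 = 0.052752.
Under exogeneity, PAF = [P(Y=1) − p₀] / P(Y=1).
PAF = (0.052752 − 0.03396) / 0.052752 ≈ 0.3562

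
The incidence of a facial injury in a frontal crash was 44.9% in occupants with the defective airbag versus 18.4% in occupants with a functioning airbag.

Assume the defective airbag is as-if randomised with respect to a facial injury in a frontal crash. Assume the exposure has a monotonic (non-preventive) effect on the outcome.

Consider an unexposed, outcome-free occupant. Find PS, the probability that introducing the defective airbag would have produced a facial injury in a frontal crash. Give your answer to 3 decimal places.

p₁ = 0.449, p₀ = 0.184.
Under exogeneity and monotonicity, PS = (p₁ − p₀) / (1 − p₀).
PS = (0.449 − 0.184) / (1 − 0.184) = 0.265 / 0.816 ≈ 0.3248

PS ≈ 0.325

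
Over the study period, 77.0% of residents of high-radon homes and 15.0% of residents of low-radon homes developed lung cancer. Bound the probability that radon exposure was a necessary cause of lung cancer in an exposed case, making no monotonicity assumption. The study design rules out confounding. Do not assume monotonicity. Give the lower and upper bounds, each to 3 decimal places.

0.805 ≤ PN ≤ 1.000

p₁ = 0.77, p₀ = 0.15.
Under exogeneity alone the bounds on PN are max{0,(p₁−p₀)/p₁} ≤ PN ≤ min{1,(1−p₀)/p₁}.
  lower = (p₁ − p₀)/p₁ = 0.62 / 0.77 ≈ 0.8052
  upper = min{1, (1 − p₀)/p₁} = 0.85 / 0.77 ≈ 1.1039 → capped at 1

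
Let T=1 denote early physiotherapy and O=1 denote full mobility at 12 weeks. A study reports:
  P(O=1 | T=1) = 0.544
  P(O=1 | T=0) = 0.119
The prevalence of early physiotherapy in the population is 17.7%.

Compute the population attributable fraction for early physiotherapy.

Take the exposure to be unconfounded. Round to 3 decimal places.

Let p₁ = 0.544, p₀ = 0.119.
Overall risk P(Y=1) = π·p₁ + (1−π)·p₀ = 0.177×0.544 + 0.823×0.119 = 0.19422.
Under exogeneity, PAF = [P(Y=1) − p₀] / P(Y=1).
PAF = (0.19422 − 0.119) / 0.19422 ≈ 0.3873

PAF ≈ 0.387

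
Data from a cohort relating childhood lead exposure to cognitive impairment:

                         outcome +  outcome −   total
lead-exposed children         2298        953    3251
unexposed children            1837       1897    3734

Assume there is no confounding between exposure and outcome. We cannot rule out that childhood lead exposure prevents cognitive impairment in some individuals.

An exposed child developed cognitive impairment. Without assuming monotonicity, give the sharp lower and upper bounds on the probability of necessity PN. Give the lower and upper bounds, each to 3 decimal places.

p₁ = P(outcome | exposed) = 2298/3251 = 0.70686
p₀ = P(outcome | unexposed) = 1837/3734 = 0.49197
Under exogeneity alone the bounds on PN are max{0,(p₁−p₀)/p₁} ≤ PN ≤ min{1,(1−p₀)/p₁}.
  lower = (p₁ − p₀)/p₁ = 0.21489 / 0.70686 ≈ 0.3040
  upper = min{1, (1 − p₀)/p₁} = 0.50803 / 0.70686 ≈ 0.7187

0.304 ≤ PN ≤ 0.719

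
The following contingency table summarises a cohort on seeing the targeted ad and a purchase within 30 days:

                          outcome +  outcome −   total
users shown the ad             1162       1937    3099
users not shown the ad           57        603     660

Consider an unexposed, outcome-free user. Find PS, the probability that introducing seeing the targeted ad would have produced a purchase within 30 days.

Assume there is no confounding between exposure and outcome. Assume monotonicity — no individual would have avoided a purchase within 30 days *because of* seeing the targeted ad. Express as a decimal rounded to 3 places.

PS ≈ 0.316

p₁ = P(outcome | exposed) = 1162/3099 = 0.37496
p₀ = P(outcome | unexposed) = 57/660 = 0.086364
Under exogeneity and monotonicity, PS = (p₁ − p₀)/(1 − p₀).
PS = (0.37496 − 0.086364) / 0.91364 ≈ 0.3159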